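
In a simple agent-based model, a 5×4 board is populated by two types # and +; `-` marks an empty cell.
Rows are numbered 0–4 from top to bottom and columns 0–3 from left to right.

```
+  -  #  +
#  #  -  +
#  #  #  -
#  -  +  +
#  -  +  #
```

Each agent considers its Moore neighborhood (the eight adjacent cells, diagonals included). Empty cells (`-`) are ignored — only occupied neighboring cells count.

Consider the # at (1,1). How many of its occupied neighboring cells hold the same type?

Occupied neighbors of (1,1): (0,0)=+, (0,2)=#, (1,0)=#, (2,0)=#, (2,1)=#, (2,2)=#.
Same type (#): 5 of 6.

5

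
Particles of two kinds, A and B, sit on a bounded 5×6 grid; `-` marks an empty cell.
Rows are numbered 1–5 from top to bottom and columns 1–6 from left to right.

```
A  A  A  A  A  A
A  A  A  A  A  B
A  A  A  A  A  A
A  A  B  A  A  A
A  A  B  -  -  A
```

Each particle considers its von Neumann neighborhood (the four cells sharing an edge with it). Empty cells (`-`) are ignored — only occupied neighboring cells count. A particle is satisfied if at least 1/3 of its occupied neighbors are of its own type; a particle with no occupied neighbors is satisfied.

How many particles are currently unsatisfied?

2

Row 1: (1,1)A 2/2 ✓ · (1,2)A 3/3 ✓ · (1,3)A 3/3 ✓ · (1,4)A 3/3 ✓ · (1,5)A 3/3 ✓ · (1,6)A 1/2 ✓
Row 2: (2,1)A 3/3 ✓ · (2,2)A 4/4 ✓ · (2,3)A 4/4 ✓ · (2,4)A 4/4 ✓ · (2,5)A 3/4 ✓ · (2,6)B 0/3 ✗
Row 3: (3,1)A 3/3 ✓ · (3,2)A 4/4 ✓ · (3,3)A 3/4 ✓ · (3,4)A 4/4 ✓ · (3,5)A 4/4 ✓ · (3,6)A 2/3 ✓
Row 4: (4,1)A 3/3 ✓ · (4,2)A 3/4 ✓ · (4,3)B 1/4 ✗ · (4,4)A 2/3 ✓ · (4,5)A 3/3 ✓ · (4,6)A 3/3 ✓
Row 5: (5,1)A 2/2 ✓ · (5,2)A 2/3 ✓ · (5,3)B 1/2 ✓ · (5,6)A 1/1 ✓
Unsatisfied: (2,6), (4,3) — 2 in total.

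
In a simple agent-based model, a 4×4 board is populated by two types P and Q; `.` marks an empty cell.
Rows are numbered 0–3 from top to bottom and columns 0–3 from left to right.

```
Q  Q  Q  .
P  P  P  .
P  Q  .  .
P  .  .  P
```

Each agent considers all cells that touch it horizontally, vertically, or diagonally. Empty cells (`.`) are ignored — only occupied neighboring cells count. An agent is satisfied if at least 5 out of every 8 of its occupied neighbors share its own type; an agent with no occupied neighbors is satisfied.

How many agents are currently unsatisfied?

Row 0: (0,0)Q 1/3 ✗ · (0,1)Q 2/5 ✗ · (0,2)Q 1/3 ✗
Row 1: (1,0)P 2/5 ✗ · (1,1)P 3/7 ✗ · (1,2)P 1/4 ✗
Row 2: (2,0)P 3/4 ✓ · (2,1)Q 0/5 ✗
Row 3: (3,0)P 1/2 ✗ · (3,3)P 0/0 ✓
Unsatisfied: (0,0), (0,1), (0,2), (1,0), (1,1), (1,2), (2,1), (3,0) — 8 in total.

8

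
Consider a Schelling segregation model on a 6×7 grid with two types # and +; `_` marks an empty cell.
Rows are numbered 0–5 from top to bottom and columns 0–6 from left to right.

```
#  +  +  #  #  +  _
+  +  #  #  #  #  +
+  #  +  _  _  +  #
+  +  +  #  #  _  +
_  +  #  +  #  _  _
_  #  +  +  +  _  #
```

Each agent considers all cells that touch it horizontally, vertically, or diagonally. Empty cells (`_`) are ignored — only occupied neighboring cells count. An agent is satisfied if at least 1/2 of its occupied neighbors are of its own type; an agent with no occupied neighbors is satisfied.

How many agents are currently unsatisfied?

Row 0: (0,0)# 0/3 unhappy · (0,1)+ 3/5 ok · (0,2)+ 2/5 unhappy · (0,3)# 4/5 ok · (0,4)# 4/5 ok · (0,5)+ 1/4 unhappy
Row 1: (1,0)+ 3/5 ok · (1,1)+ 5/8 ok · (1,2)# 3/7 unhappy · (1,3)# 4/6 ok · (1,4)# 4/6 ok · (1,5)# 3/6 ok · (1,6)+ 2/4 ok
Row 2: (2,0)+ 4/5 ok · (2,1)# 1/8 unhappy · (2,2)+ 3/7 unhappy · (2,5)+ 2/6 unhappy · (2,6)# 1/4 unhappy
Row 3: (3,0)+ 3/4 ok · (3,1)+ 5/7 ok · (3,2)+ 4/7 ok · (3,3)# 3/6 ok · (3,4)# 2/4 ok · (3,6)+ 1/2 ok
Row 4: (4,1)+ 4/6 ok · (4,2)# 2/8 unhappy · (4,3)+ 4/8 ok · (4,4)# 2/5 unhappy
Row 5: (5,1)# 1/3 unhappy · (5,2)+ 3/5 ok · (5,3)+ 3/5 ok · (5,4)+ 2/3 ok · (5,6)# 0/0 ok
Unsatisfied: (0,0), (0,2), (0,5), (1,2), (2,1), (2,2), (2,5), (2,6), (4,2), (4,4), (5,1) — 11 in total.

11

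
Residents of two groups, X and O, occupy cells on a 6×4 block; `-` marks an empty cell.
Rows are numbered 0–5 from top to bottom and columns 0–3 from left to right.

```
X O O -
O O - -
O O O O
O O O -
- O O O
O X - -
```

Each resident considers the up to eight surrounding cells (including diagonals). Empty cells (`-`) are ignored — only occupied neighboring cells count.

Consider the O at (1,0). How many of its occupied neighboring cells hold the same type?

4

Occupied neighbors of (1,0): (0,0)=X, (0,1)=O, (1,1)=O, (2,0)=O, (2,1)=O.
Same type (O): 4 of 5.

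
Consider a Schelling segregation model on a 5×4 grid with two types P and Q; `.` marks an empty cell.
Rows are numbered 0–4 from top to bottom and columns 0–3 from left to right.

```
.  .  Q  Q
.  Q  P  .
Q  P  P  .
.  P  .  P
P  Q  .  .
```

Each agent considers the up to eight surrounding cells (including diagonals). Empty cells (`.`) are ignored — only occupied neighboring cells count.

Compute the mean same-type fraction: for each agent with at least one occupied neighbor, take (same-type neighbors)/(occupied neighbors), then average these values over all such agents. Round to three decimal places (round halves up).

(0,2)Q 2/3
(0,3)Q 1/2
(1,1)Q 2/5
(1,2)P 2/5
(2,0)Q 1/3
(2,1)P 3/5
(2,2)P 4/5
(3,1)P 3/5
(3,3)P 1/1
(4,0)P 1/2
(4,1)Q 0/2
Sum over 11 agents: 2/3 + 1/2 + 2/5 + 2/5 + 1/3 + 3/5 + 4/5 + 3/5 + 1/1 + 1/2 + 0/2 = 29/5; mean = 29/5 ÷ 11 = 29/55 = 0.527272… → 0.527.

0.527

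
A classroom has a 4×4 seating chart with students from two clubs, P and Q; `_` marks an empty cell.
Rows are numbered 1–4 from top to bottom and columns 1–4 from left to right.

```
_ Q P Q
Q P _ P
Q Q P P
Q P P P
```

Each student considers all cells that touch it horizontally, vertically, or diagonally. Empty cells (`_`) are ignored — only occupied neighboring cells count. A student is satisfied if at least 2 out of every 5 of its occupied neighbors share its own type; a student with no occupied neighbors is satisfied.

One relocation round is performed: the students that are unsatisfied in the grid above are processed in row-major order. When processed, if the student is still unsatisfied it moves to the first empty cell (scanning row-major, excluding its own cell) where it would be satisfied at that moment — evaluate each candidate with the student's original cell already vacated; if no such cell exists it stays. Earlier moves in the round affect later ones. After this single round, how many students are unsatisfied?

0

Initially unsatisfied (in order): (1,2), (1,4), (2,2).
  (1,2) → (1,1).
  (1,4) → (1,2).
  (2,2) → (1,4).
Resulting grid:
Q Q P P
Q _ _ P
Q Q P P
Q P P P
All satisfied now.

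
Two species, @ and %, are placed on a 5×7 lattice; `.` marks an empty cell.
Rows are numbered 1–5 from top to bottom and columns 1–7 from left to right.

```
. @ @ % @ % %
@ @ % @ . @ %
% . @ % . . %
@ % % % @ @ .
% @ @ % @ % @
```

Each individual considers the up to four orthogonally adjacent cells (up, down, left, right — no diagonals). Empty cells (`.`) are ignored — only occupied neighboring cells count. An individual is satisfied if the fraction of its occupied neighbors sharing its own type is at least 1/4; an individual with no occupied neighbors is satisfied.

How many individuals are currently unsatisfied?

11

(1,2)@ 2/2 ✓
(1,3)@ 1/3 ✓
(1,4)% 0/3 ✗
(1,5)@ 0/2 ✗
(1,6)% 1/3 ✓
(1,7)% 2/2 ✓
(2,1)@ 1/2 ✓
(2,2)@ 2/3 ✓
(2,3)% 0/4 ✗
(2,4)@ 0/3 ✗
(2,6)@ 0/2 ✗
(2,7)% 2/3 ✓
(3,1)% 0/2 ✗
(3,3)@ 0/3 ✗
(3,4)% 1/3 ✓
(3,7)% 1/1 ✓
(4,1)@ 0/3 ✗
(4,2)% 1/3 ✓
(4,3)% 2/4 ✓
(4,4)% 3/4 ✓
(4,5)@ 2/3 ✓
(4,6)@ 1/2 ✓
(5,1)% 0/2 ✗
(5,2)@ 1/3 ✓
(5,3)@ 1/3 ✓
(5,4)% 1/3 ✓
(5,5)@ 1/3 ✓
(5,6)% 0/3 ✗
(5,7)@ 0/1 ✗
Unsatisfied: (1,4), (1,5), (2,3), (2,4), (2,6), (3,1), (3,3), (4,1), (5,1), (5,6), (5,7) — 11 in total.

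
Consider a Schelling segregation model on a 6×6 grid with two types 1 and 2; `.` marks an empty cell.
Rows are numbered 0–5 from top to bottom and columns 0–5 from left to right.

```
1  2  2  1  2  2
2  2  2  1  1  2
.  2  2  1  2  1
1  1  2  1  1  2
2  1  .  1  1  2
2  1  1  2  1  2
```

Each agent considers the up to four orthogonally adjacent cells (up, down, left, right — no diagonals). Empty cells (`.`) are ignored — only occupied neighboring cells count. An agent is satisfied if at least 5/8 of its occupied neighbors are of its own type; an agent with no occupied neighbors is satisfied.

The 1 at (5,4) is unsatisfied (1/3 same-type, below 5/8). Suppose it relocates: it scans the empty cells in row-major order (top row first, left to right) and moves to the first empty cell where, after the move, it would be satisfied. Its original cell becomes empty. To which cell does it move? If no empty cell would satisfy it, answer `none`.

Vacating (5,4). Empty cells in order:
  (2,0): 1/3 same-type → still unsatisfied.
  (4,2): 3/4 same-type → satisfied — stop here.

(4,2)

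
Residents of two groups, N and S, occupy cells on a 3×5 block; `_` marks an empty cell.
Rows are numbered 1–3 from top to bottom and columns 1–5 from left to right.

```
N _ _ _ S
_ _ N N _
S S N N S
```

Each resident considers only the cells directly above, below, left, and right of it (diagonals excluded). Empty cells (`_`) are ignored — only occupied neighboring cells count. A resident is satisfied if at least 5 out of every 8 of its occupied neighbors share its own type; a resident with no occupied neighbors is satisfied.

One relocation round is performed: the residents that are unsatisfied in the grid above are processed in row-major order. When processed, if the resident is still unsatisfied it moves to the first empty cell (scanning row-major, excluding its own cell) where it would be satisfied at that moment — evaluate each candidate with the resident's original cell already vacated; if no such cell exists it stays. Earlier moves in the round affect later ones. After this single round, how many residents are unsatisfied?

Initially unsatisfied (in order): (3,2), (3,5).
  (3,2) → (2,5).
  (3,5): no empty cell satisfies it; stays.
Resulting grid:
N _ _ _ S
_ _ N N S
S _ N N S
Unsatisfied now: (3,5).

1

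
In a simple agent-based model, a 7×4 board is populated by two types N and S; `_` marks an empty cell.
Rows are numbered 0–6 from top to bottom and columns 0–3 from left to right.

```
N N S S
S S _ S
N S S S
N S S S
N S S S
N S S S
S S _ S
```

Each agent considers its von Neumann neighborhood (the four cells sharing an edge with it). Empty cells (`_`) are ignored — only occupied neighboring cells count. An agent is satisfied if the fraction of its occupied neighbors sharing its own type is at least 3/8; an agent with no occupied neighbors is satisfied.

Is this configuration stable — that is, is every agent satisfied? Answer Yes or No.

(0,0)N 1/2 ✓
(0,1)N 1/3 ✗
(0,2)S 1/2 ✓
(0,3)S 2/2 ✓
(1,0)S 1/3 ✗
(1,1)S 2/3 ✓
(1,3)S 2/2 ✓
(2,0)N 1/3 ✗
(2,1)S 3/4 ✓
(2,2)S 3/3 ✓
(2,3)S 3/3 ✓
(3,0)N 2/3 ✓
(3,1)S 3/4 ✓
(3,2)S 4/4 ✓
(3,3)S 3/3 ✓
(4,0)N 2/3 ✓
(4,1)S 3/4 ✓
(4,2)S 4/4 ✓
(4,3)S 3/3 ✓
(5,0)N 1/3 ✗
(5,1)S 3/4 ✓
(5,2)S 3/3 ✓
(5,3)S 3/3 ✓
(6,0)S 1/2 ✓
(6,1)S 2/2 ✓
(6,3)S 1/1 ✓
For instance (0,1) has only 1/3 same-type neighbors, below 3/8.

No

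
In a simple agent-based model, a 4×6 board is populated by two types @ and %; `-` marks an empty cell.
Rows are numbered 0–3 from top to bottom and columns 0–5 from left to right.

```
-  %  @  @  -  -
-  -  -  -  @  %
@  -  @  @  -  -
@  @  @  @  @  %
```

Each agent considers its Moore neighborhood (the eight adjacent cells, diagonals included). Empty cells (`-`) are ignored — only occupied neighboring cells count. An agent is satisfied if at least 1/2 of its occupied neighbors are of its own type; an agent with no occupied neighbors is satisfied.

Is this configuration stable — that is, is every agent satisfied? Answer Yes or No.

(0,1)% 0/1 not
(0,2)@ 1/2 satisfied
(0,3)@ 2/2 satisfied
(1,4)@ 2/3 satisfied
(1,5)% 0/1 not
(2,0)@ 2/2 satisfied
(2,2)@ 4/4 satisfied
(2,3)@ 5/5 satisfied
(3,0)@ 2/2 satisfied
(3,1)@ 4/4 satisfied
(3,2)@ 4/4 satisfied
(3,3)@ 4/4 satisfied
(3,4)@ 2/3 satisfied
(3,5)% 0/1 not
For instance (0,1) has only 0/1 same-type neighbors, below 1/2.

No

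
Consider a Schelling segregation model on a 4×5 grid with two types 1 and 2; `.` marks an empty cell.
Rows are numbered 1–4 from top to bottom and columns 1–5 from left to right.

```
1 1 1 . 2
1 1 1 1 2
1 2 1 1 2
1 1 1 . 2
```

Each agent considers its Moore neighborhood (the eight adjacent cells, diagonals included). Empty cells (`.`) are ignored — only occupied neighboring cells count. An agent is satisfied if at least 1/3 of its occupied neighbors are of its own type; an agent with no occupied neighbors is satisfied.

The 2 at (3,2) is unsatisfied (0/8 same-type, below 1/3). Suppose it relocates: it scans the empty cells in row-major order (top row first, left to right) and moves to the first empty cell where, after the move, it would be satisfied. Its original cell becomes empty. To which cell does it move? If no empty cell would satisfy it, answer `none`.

(1,4)

Vacating (3,2). Empty cells in order:
  (1,4): 2/5 same-type → satisfied — stop here.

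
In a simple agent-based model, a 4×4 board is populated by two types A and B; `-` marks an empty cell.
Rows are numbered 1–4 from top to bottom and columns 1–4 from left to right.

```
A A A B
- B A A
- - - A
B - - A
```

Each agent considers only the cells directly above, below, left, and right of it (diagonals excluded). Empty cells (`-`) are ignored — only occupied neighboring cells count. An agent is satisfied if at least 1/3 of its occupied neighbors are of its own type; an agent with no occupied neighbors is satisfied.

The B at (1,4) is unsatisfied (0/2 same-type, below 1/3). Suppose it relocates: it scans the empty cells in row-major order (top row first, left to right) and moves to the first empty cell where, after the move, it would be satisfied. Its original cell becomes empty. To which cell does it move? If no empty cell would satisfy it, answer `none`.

Vacating (1,4). Empty cells in order:
  (2,1): 1/2 same-type → satisfied — stop here.

(2,1)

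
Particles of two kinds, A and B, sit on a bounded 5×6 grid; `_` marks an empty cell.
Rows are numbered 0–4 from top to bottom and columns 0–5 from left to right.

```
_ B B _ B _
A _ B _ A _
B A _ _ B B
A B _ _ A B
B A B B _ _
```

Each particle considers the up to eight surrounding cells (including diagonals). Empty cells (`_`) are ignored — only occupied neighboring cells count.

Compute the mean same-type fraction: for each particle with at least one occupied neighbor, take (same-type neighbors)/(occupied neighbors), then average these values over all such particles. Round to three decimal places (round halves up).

(0,1)B 2/3
(0,2)B 2/2
(0,4)B 0/1
(1,0)A 1/3
(1,2)B 2/3
(1,4)A 0/3
(2,0)B 1/4
(2,1)A 2/5
(2,4)B 2/4
(2,5)B 2/4
(3,0)A 2/5
(3,1)B 3/6
(3,4)A 0/4
(3,5)B 2/3
(4,0)B 1/3
(4,1)A 1/4
(4,2)B 2/3
(4,3)B 1/2
Sum over 18 particles: 2/3 + 2/2 + 0/1 + 1/3 + 2/3 + 0/3 + 1/4 + 2/5 + 2/4 + 2/4 + 2/5 + 3/6 + 0/4 + 2/3 + 1/3 + 1/4 + 2/3 + 1/2 = 229/30; mean = 229/30 ÷ 18 = 229/540 = 0.424074… → 0.424.

0.424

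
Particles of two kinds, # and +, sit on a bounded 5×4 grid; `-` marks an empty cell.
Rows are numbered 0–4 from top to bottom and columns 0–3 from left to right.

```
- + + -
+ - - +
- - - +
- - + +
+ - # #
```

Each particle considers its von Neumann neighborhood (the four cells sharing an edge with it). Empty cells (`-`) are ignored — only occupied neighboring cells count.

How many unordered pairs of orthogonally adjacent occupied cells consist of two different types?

2

Scan each occupied cell's neighbors to the right and below so each pair is counted once.
From row 0: 0 unlike of 1 pairs (running 0/1).
From row 1: 0 unlike of 1 pairs (running 0/2).
From row 2: 0 unlike of 1 pairs (running 0/3).
From row 3: 2 unlike of 3 pairs (running 2/6).
From row 4: 0 unlike of 1 pairs (running 2/7).
Total adjacent occupied pairs: 7; unlike-type pairs: 2.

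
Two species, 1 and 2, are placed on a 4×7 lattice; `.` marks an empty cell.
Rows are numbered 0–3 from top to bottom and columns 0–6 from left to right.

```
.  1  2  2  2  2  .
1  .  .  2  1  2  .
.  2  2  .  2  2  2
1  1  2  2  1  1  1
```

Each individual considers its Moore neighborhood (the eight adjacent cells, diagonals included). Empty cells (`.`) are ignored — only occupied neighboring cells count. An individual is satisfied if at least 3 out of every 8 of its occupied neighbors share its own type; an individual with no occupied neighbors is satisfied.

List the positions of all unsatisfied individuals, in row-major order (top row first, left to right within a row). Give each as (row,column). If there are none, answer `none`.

(1,4), (3,1), (3,4), (3,6)

Row 0: (0,1)1 1/2 ok · (0,2)2 2/3 ok · (0,3)2 3/4 ok · (0,4)2 4/5 ok · (0,5)2 2/3 ok
Row 1: (1,0)1 1/2 ok · (1,3)2 5/6 ok · (1,4)1 0/7 unhappy · (1,5)2 5/6 ok
Row 2: (2,1)2 2/5 ok · (2,2)2 4/5 ok · (2,4)2 4/7 ok · (2,5)2 3/7 ok · (2,6)2 2/4 ok
Row 3: (3,0)1 1/2 ok · (3,1)1 1/4 unhappy · (3,2)2 3/4 ok · (3,3)2 3/4 ok · (3,4)1 1/4 unhappy · (3,5)1 2/5 ok · (3,6)1 1/3 unhappy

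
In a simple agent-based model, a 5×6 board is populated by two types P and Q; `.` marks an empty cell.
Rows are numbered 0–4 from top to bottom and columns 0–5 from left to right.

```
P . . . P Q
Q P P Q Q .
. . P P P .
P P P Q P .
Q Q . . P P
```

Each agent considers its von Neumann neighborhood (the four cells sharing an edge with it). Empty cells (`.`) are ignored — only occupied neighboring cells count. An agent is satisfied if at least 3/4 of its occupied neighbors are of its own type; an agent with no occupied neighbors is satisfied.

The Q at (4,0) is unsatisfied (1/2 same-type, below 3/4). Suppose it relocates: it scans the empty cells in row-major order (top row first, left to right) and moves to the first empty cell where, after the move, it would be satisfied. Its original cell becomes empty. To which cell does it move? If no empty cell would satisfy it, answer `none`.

(1,5)

Vacating (4,0). Empty cells in order:
  (0,1): 0/2 same-type → still unsatisfied.
  (0,2): 0/1 same-type → still unsatisfied.
  (0,3): 1/2 same-type → still unsatisfied.
  (1,5): 2/2 same-type → satisfied — stop here.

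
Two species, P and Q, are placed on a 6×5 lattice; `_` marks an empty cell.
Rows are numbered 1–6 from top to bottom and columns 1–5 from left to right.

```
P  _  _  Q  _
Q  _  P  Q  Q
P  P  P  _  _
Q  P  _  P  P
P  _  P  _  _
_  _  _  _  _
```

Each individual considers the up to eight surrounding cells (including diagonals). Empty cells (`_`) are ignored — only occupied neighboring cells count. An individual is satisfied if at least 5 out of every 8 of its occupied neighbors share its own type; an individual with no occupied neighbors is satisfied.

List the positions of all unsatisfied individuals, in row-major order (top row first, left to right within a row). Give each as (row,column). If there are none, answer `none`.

Row 1: (1,1)P 0/1 unhappy · (1,4)Q 2/3 ok
Row 2: (2,1)Q 0/3 unhappy · (2,3)P 2/4 unhappy · (2,4)Q 2/4 unhappy · (2,5)Q 2/2 ok
Row 3: (3,1)P 2/4 unhappy · (3,2)P 4/6 ok · (3,3)P 4/5 ok
Row 4: (4,1)Q 0/4 unhappy · (4,2)P 5/6 ok · (4,4)P 3/3 ok · (4,5)P 1/1 ok
Row 5: (5,1)P 1/2 unhappy · (5,3)P 2/2 ok

(1,1), (2,1), (2,3), (2,4), (3,1), (4,1), (5,1)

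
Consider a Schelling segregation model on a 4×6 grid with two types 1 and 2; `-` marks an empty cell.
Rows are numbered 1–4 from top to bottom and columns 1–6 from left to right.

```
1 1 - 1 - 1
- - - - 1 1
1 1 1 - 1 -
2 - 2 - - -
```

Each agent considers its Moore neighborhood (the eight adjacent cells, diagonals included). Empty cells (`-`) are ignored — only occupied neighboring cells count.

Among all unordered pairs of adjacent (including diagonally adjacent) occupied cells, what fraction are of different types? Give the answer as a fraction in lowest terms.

4/13

Scan each occupied cell's neighbors to the right and below (and the two forward diagonals) so each pair is counted once.
Row 1: 1(1,1)–1(1,2)= 1(1,4)–1(2,5)= 1(1,6)–1(2,6)= 1(1,6)–1(2,5)=  → 0/4 unlike.
Row 2: 1(2,5)–1(2,6)= 1(2,5)–1(3,5)= 1(2,6)–1(3,5)=  → 0/3 unlike.
Row 3: 1(3,1)–1(3,2)= 1(3,1)–2(4,1)≠ 1(3,2)–1(3,3)= 1(3,2)–2(4,3)≠ 1(3,2)–2(4,1)≠ 1(3,3)–2(4,3)≠  → 4/6 unlike.
Total adjacent occupied pairs: 13; unlike-type pairs: 4.
4/13 is already in lowest terms.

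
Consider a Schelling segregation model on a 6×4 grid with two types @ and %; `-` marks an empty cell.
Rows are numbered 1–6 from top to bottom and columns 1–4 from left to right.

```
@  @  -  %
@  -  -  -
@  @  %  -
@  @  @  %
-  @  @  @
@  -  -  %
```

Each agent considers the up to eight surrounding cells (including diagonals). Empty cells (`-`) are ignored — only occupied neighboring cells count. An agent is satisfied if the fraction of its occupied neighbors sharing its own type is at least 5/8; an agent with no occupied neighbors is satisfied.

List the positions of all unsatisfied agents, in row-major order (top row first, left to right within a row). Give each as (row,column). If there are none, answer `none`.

Row 1: (1,1)@ 2/2 ✓ · (1,2)@ 2/2 ✓ · (1,4)% 0/0 ✓
Row 2: (2,1)@ 4/4 ✓
Row 3: (3,1)@ 4/4 ✓ · (3,2)@ 5/6 ✓ · (3,3)% 1/4 ✗
Row 4: (4,1)@ 4/4 ✓ · (4,2)@ 6/7 ✓ · (4,3)@ 5/7 ✓ · (4,4)% 1/4 ✗
Row 5: (5,2)@ 5/5 ✓ · (5,3)@ 4/6 ✓ · (5,4)@ 2/4 ✗
Row 6: (6,1)@ 1/1 ✓ · (6,4)% 0/2 ✗

(3,3), (4,4), (5,4), (6,4)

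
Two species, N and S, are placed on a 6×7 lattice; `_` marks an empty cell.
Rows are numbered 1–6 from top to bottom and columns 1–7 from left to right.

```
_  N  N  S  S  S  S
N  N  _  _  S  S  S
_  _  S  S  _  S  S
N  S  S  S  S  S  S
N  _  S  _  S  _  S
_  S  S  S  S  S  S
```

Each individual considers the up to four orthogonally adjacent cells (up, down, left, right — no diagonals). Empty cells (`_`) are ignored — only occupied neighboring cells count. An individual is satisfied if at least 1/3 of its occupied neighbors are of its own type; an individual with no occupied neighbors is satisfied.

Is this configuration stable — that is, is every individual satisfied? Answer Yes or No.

Row 1: (1,2)N 2/2 satisfied · (1,3)N 1/2 satisfied · (1,4)S 1/2 satisfied · (1,5)S 3/3 satisfied · (1,6)S 3/3 satisfied · (1,7)S 2/2 satisfied
Row 2: (2,1)N 1/1 satisfied · (2,2)N 2/2 satisfied · (2,5)S 2/2 satisfied · (2,6)S 4/4 satisfied · (2,7)S 3/3 satisfied
Row 3: (3,3)S 2/2 satisfied · (3,4)S 2/2 satisfied · (3,6)S 3/3 satisfied · (3,7)S 3/3 satisfied
Row 4: (4,1)N 1/2 satisfied · (4,2)S 1/2 satisfied · (4,3)S 4/4 satisfied · (4,4)S 3/3 satisfied · (4,5)S 3/3 satisfied · (4,6)S 3/3 satisfied · (4,7)S 3/3 satisfied
Row 5: (5,1)N 1/1 satisfied · (5,3)S 2/2 satisfied · (5,5)S 2/2 satisfied · (5,7)S 2/2 satisfied
Row 6: (6,2)S 1/1 satisfied · (6,3)S 3/3 satisfied · (6,4)S 2/2 satisfied · (6,5)S 3/3 satisfied · (6,6)S 2/2 satisfied · (6,7)S 2/2 satisfied
All meet the threshold, so the configuration is stable.

Yes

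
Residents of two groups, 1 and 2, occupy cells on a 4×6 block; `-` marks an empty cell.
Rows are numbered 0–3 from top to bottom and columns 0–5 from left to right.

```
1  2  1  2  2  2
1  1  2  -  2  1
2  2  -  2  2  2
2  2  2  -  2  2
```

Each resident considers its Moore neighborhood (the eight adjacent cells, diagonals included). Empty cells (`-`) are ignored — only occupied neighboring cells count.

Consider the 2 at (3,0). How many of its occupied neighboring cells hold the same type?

3

Occupied neighbors of (3,0): (2,0)=2, (2,1)=2, (3,1)=2.
Same type (2): 3 of 3.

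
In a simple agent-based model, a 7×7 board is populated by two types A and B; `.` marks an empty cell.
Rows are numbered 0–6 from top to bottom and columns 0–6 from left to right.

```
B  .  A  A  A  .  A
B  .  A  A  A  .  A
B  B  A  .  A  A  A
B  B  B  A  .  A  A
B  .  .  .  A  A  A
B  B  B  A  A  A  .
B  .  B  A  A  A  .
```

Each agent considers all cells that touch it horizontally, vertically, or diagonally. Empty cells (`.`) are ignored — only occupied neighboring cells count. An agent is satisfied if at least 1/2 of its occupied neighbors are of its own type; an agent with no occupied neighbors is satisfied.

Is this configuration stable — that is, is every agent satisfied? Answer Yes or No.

Row 0: (0,0)B 1/1 ok · (0,2)A 3/3 ok · (0,3)A 5/5 ok · (0,4)A 3/3 ok · (0,6)A 1/1 ok
Row 1: (1,0)B 3/3 ok · (1,2)A 4/5 ok · (1,3)A 7/7 ok · (1,4)A 5/5 ok · (1,6)A 3/3 ok
Row 2: (2,0)B 4/4 ok · (2,1)B 5/7 ok · (2,2)A 3/6 ok · (2,4)A 5/5 ok · (2,5)A 6/6 ok · (2,6)A 4/4 ok
Row 3: (3,0)B 4/4 ok · (3,1)B 5/6 ok · (3,2)B 2/4 ok · (3,3)A 3/4 ok · (3,5)A 7/7 ok · (3,6)A 5/5 ok
Row 4: (4,0)B 4/4 ok · (4,4)A 6/6 ok · (4,5)A 6/6 ok · (4,6)A 4/4 ok
Row 5: (5,0)B 3/3 ok · (5,1)B 5/5 ok · (5,2)B 2/4 ok · (5,3)A 4/6 ok · (5,4)A 7/7 ok · (5,5)A 6/6 ok
Row 6: (6,0)B 2/2 ok · (6,2)B 2/4 ok · (6,3)A 3/5 ok · (6,4)A 5/5 ok · (6,5)A 3/3 ok
All meet the threshold, so the configuration is stable.

Yes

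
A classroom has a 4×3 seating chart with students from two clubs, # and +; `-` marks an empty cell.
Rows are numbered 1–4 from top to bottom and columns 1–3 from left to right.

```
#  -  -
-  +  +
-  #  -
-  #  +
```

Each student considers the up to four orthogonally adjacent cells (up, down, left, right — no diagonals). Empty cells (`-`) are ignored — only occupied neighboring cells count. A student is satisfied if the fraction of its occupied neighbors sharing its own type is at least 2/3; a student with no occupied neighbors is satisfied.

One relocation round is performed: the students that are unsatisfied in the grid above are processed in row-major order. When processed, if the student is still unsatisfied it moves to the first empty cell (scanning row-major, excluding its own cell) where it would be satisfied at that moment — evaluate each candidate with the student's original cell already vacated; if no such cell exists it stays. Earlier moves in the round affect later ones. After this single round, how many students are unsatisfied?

Initially unsatisfied (in order): (2,2), (3,2), (4,2), (4,3).
  (2,2) → (1,3).
  (3,2): now satisfied by earlier moves; stays.
  (4,2) → (2,1).
  (4,3): now satisfied by earlier moves; stays.
Resulting grid:
# - +
# - +
- # -
- - +
All satisfied now.

0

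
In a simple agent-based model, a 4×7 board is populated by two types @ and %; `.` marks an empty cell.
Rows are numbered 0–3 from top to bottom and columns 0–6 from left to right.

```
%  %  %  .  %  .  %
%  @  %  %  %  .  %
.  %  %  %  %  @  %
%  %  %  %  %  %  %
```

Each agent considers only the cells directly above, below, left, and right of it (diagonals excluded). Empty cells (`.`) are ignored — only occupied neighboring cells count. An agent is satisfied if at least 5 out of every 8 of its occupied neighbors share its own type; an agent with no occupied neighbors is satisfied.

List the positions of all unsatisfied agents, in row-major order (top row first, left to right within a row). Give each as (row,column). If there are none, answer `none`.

(0,0)% 2/2 ok
(0,1)% 2/3 ok
(0,2)% 2/2 ok
(0,4)% 1/1 ok
(0,6)% 1/1 ok
(1,0)% 1/2 unhappy
(1,1)@ 0/4 unhappy
(1,2)% 3/4 ok
(1,3)% 3/3 ok
(1,4)% 3/3 ok
(1,6)% 2/2 ok
(2,1)% 2/3 ok
(2,2)% 4/4 ok
(2,3)% 4/4 ok
(2,4)% 3/4 ok
(2,5)@ 0/3 unhappy
(2,6)% 2/3 ok
(3,0)% 1/1 ok
(3,1)% 3/3 ok
(3,2)% 3/3 ok
(3,3)% 3/3 ok
(3,4)% 3/3 ok
(3,5)% 2/3 ok
(3,6)% 2/2 ok

(1,0), (1,1), (2,5)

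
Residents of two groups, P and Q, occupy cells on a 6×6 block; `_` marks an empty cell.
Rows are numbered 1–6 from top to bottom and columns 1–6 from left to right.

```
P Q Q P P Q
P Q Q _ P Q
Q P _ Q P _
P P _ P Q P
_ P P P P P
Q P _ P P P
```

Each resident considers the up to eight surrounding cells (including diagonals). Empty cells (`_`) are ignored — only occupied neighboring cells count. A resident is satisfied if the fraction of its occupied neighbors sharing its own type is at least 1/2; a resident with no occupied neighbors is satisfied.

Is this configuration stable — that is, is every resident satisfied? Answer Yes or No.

No

Row 1: (1,1)P 1/3 unhappy · (1,2)Q 3/5 ok · (1,3)Q 3/4 ok · (1,4)P 2/4 ok · (1,5)P 2/4 ok · (1,6)Q 1/3 unhappy
Row 2: (2,1)P 2/5 unhappy · (2,2)Q 4/7 ok · (2,3)Q 4/6 ok · (2,5)P 3/6 ok · (2,6)Q 1/4 unhappy
Row 3: (3,1)Q 1/5 unhappy · (3,2)P 3/6 ok · (3,4)Q 2/5 unhappy · (3,5)P 3/6 ok
Row 4: (4,1)P 3/4 ok · (4,2)P 4/5 ok · (4,4)P 4/6 ok · (4,5)Q 1/7 unhappy · (4,6)P 3/4 ok
Row 5: (5,2)P 4/5 ok · (5,3)P 6/6 ok · (5,4)P 5/6 ok · (5,5)P 7/8 ok · (5,6)P 4/5 ok
Row 6: (6,1)Q 0/2 unhappy · (6,2)P 2/3 ok · (6,4)P 4/4 ok · (6,5)P 5/5 ok · (6,6)P 3/3 ok
For instance (1,1) has only 1/3 same-type neighbors, below 1/2.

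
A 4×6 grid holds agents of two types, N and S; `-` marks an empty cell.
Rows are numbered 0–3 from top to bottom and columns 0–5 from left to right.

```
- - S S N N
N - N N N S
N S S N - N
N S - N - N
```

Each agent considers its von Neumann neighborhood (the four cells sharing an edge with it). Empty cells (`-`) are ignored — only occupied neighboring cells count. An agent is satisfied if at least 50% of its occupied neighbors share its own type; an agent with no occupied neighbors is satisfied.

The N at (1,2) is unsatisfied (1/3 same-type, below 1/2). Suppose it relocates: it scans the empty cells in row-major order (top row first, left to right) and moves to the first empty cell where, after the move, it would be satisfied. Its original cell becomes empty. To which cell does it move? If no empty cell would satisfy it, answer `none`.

(0,0)

Vacating (1,2). Empty cells in order:
  (0,0): 1/1 same-type → satisfied — stop here.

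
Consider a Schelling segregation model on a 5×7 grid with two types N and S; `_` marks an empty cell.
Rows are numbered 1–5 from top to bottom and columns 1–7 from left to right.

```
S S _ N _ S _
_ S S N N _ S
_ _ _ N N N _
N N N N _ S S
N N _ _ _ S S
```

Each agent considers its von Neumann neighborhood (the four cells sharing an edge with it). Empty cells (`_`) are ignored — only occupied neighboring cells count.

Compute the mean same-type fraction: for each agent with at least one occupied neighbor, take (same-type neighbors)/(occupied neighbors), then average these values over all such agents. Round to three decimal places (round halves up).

0.921

Row 1: (1,1)S 1/1 · (1,2)S 2/2 · (1,4)N 1/1 · (1,6)S — no occupied neighbors
Row 2: (2,2)S 2/2 · (2,3)S 1/2 · (2,4)N 3/4 · (2,5)N 2/2 · (2,7)S — no occupied neighbors
Row 3: (3,4)N 3/3 · (3,5)N 3/3 · (3,6)N 1/2
Row 4: (4,1)N 2/2 · (4,2)N 3/3 · (4,3)N 2/2 · (4,4)N 2/2 · (4,6)S 2/3 · (4,7)S 2/2
Row 5: (5,1)N 2/2 · (5,2)N 2/2 · (5,6)S 2/2 · (5,7)S 2/2
Sum over 20 agents: 1/1 + 2/2 + 1/1 + 2/2 + 1/2 + 3/4 + 2/2 + 3/3 + 3/3 + 1/2 + 2/2 + 3/3 + 2/2 + 2/2 + 2/3 + 2/2 + 2/2 + 2/2 + 2/2 + 2/2 = 221/12; mean = 221/12 ÷ 20 = 221/240 = 0.920833… → 0.921.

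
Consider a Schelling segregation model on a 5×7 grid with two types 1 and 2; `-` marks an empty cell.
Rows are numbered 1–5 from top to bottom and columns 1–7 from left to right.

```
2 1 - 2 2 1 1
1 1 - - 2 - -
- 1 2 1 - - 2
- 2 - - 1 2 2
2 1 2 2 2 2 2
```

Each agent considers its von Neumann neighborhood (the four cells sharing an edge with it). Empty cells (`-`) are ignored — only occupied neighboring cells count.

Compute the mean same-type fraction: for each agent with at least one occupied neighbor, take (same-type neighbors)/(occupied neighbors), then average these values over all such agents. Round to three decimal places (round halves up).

0.556

Row 1: (1,1)2 0/2 · (1,2)1 1/2 · (1,4)2 1/1 · (1,5)2 2/3 · (1,6)1 1/2 · (1,7)1 1/1
Row 2: (2,1)1 1/2 · (2,2)1 3/3 · (2,5)2 1/1
Row 3: (3,2)1 1/3 · (3,3)2 0/2 · (3,4)1 0/1 · (3,7)2 1/1
Row 4: (4,2)2 0/2 · (4,5)1 0/2 · (4,6)2 2/3 · (4,7)2 3/3
Row 5: (5,1)2 0/1 · (5,2)1 0/3 · (5,3)2 1/2 · (5,4)2 2/2 · (5,5)2 2/3 · (5,6)2 3/3 · (5,7)2 2/2
Sum over 24 agents: 0/2 + 1/2 + 1/1 + 2/3 + 1/2 + 1/1 + 1/2 + 3/3 + 1/1 + 1/3 + 0/2 + 0/1 + 1/1 + 0/2 + 0/2 + 2/3 + 3/3 + 0/1 + 0/3 + 1/2 + 2/2 + 2/3 + 3/3 + 2/2 = 40/3; mean = 40/3 ÷ 24 = 5/9 = 0.555555… → 0.556.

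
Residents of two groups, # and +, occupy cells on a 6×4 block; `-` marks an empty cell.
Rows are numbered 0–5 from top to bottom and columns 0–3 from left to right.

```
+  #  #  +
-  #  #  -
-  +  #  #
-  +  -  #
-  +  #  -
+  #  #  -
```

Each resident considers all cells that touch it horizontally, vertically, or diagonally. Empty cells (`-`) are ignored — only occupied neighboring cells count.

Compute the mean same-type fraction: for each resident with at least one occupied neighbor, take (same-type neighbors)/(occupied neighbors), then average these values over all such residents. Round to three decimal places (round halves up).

(0,0)+ 0/2
(0,1)# 3/4
(0,2)# 3/4
(0,3)+ 0/2
(1,1)# 4/6
(1,2)# 5/7
(2,1)+ 1/4
(2,2)# 4/6
(2,3)# 3/3
(3,1)+ 2/4
(3,3)# 3/3
(4,1)+ 2/5
(4,2)# 3/5
(5,0)+ 1/2
(5,1)# 2/4
(5,2)# 2/3
Sum over 16 residents: 0/2 + 3/4 + 3/4 + 0/2 + 4/6 + 5/7 + 1/4 + 4/6 + 3/3 + 2/4 + 3/3 + 2/5 + 3/5 + 1/2 + 2/4 + 2/3 = 251/28; mean = 251/28 ÷ 16 = 251/448 = 0.560267… → 0.560.

0.560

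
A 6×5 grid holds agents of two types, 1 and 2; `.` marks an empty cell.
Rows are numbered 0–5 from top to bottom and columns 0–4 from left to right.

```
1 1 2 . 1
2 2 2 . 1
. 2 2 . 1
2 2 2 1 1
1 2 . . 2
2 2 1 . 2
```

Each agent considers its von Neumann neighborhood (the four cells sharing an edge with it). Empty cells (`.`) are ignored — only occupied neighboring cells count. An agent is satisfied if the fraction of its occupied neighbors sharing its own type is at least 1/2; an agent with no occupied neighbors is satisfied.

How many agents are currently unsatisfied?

3

Row 0: (0,0)1 1/2 satisfied · (0,1)1 1/3 not · (0,2)2 1/2 satisfied · (0,4)1 1/1 satisfied
Row 1: (1,0)2 1/2 satisfied · (1,1)2 3/4 satisfied · (1,2)2 3/3 satisfied · (1,4)1 2/2 satisfied
Row 2: (2,1)2 3/3 satisfied · (2,2)2 3/3 satisfied · (2,4)1 2/2 satisfied
Row 3: (3,0)2 1/2 satisfied · (3,1)2 4/4 satisfied · (3,2)2 2/3 satisfied · (3,3)1 1/2 satisfied · (3,4)1 2/3 satisfied
Row 4: (4,0)1 0/3 not · (4,1)2 2/3 satisfied · (4,4)2 1/2 satisfied
Row 5: (5,0)2 1/2 satisfied · (5,1)2 2/3 satisfied · (5,2)1 0/1 not · (5,4)2 1/1 satisfied
Unsatisfied: (0,1), (4,0), (5,2) — 3 in total.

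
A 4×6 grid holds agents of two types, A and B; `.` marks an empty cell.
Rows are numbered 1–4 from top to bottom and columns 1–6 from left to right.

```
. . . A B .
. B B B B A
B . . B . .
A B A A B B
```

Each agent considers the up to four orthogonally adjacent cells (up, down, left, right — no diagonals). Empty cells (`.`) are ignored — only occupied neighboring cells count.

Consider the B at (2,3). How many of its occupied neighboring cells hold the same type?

2

Occupied neighbors of (2,3): (2,2)=B, (2,4)=B.
Same type (B): 2 of 2.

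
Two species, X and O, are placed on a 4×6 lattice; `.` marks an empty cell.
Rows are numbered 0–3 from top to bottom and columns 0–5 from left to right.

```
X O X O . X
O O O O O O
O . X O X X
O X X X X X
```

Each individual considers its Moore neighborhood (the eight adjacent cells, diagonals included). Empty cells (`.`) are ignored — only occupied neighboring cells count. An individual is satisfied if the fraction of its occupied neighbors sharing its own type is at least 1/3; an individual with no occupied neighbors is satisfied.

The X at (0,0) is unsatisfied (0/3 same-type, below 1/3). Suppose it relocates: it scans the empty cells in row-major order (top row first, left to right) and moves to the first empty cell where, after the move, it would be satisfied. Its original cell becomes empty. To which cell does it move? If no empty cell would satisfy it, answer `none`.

(2,1)

Vacating (0,0). Empty cells in order:
  (0,4): 1/5 same-type → still unsatisfied.
  (2,1): 3/8 same-type → satisfied — stop here.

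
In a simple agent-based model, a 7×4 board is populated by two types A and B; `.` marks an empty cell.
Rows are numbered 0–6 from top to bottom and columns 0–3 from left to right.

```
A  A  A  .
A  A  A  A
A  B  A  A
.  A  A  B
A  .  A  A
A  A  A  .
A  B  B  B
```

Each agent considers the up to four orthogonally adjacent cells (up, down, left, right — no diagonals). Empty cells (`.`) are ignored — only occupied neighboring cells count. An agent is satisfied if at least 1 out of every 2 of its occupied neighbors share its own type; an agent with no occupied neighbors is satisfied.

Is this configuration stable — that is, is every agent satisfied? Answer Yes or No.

(0,0)A 2/2 ✓
(0,1)A 3/3 ✓
(0,2)A 2/2 ✓
(1,0)A 3/3 ✓
(1,1)A 3/4 ✓
(1,2)A 4/4 ✓
(1,3)A 2/2 ✓
(2,0)A 1/2 ✓
(2,1)B 0/4 ✗
(2,2)A 3/4 ✓
(2,3)A 2/3 ✓
(3,1)A 1/2 ✓
(3,2)A 3/4 ✓
(3,3)B 0/3 ✗
(4,0)A 1/1 ✓
(4,2)A 3/3 ✓
(4,3)A 1/2 ✓
(5,0)A 3/3 ✓
(5,1)A 2/3 ✓
(5,2)A 2/3 ✓
(6,0)A 1/2 ✓
(6,1)B 1/3 ✗
(6,2)B 2/3 ✓
(6,3)B 1/1 ✓
For instance (2,1) has only 0/4 same-type neighbors, below 1/2.

No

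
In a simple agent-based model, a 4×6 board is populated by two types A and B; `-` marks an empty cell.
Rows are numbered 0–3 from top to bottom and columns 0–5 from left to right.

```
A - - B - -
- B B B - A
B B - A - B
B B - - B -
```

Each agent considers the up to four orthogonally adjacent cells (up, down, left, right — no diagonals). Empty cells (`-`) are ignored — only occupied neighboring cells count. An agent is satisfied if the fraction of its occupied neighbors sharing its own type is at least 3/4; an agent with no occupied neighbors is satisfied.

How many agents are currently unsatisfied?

(0,0)A 0/0 ✓
(0,3)B 1/1 ✓
(1,1)B 2/2 ✓
(1,2)B 2/2 ✓
(1,3)B 2/3 ✗
(1,5)A 0/1 ✗
(2,0)B 2/2 ✓
(2,1)B 3/3 ✓
(2,3)A 0/1 ✗
(2,5)B 0/1 ✗
(3,0)B 2/2 ✓
(3,1)B 2/2 ✓
(3,4)B 0/0 ✓
Unsatisfied: (1,3), (1,5), (2,3), (2,5) — 4 in total.

4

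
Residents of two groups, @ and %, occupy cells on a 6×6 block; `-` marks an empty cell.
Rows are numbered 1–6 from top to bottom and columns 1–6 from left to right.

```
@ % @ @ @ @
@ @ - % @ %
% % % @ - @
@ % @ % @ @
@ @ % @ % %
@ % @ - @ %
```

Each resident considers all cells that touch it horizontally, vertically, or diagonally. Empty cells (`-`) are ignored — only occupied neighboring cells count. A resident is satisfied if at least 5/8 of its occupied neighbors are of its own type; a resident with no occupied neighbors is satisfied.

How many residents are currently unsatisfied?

25

(1,1)@ 2/3 ✓
(1,2)% 0/4 ✗
(1,3)@ 2/4 ✗
(1,4)@ 3/4 ✓
(1,5)@ 3/5 ✗
(1,6)@ 2/3 ✓
(2,1)@ 2/5 ✗
(2,2)@ 3/7 ✗
(2,4)% 1/6 ✗
(2,5)@ 5/7 ✓
(2,6)% 0/4 ✗
(3,1)% 2/5 ✗
(3,2)% 3/7 ✗
(3,3)% 4/7 ✗
(3,4)@ 3/6 ✗
(3,6)@ 3/4 ✓
(4,1)@ 2/5 ✗
(4,2)% 4/8 ✗
(4,3)@ 3/8 ✗
(4,4)% 3/7 ✗
(4,5)@ 4/7 ✗
(4,6)@ 2/4 ✗
(5,1)@ 3/5 ✗
(5,2)@ 5/8 ✓
(5,3)% 3/7 ✗
(5,4)@ 4/7 ✗
(5,5)% 3/7 ✗
(5,6)% 2/5 ✗
(6,1)@ 2/3 ✓
(6,2)% 1/5 ✗
(6,3)@ 2/4 ✗
(6,5)@ 1/4 ✗
(6,6)% 2/3 ✓
Unsatisfied: (1,2), (1,3), (1,5), (2,1), (2,2), (2,4), (2,6), (3,1), (3,2), (3,3), (3,4), (4,1), (4,2), (4,3), (4,4), (4,5), (4,6), (5,1), (5,3), (5,4), (5,5), (5,6), (6,2), (6,3), (6,5) — 25 in total.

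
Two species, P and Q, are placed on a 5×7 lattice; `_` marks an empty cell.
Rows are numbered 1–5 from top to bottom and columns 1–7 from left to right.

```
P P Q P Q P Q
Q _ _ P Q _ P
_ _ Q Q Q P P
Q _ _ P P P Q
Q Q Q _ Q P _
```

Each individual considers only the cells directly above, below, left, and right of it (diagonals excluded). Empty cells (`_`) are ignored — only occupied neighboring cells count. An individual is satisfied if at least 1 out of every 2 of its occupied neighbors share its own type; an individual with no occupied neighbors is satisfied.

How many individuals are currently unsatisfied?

(1,1)P 1/2 ok
(1,2)P 1/2 ok
(1,3)Q 0/2 unhappy
(1,4)P 1/3 unhappy
(1,5)Q 1/3 unhappy
(1,6)P 0/2 unhappy
(1,7)Q 0/2 unhappy
(2,1)Q 0/1 unhappy
(2,4)P 1/3 unhappy
(2,5)Q 2/3 ok
(2,7)P 1/2 ok
(3,3)Q 1/1 ok
(3,4)Q 2/4 ok
(3,5)Q 2/4 ok
(3,6)P 2/3 ok
(3,7)P 2/3 ok
(4,1)Q 1/1 ok
(4,4)P 1/2 ok
(4,5)P 2/4 ok
(4,6)P 3/4 ok
(4,7)Q 0/2 unhappy
(5,1)Q 2/2 ok
(5,2)Q 2/2 ok
(5,3)Q 1/1 ok
(5,5)Q 0/2 unhappy
(5,6)P 1/2 ok
Unsatisfied: (1,3), (1,4), (1,5), (1,6), (1,7), (2,1), (2,4), (4,7), (5,5) — 9 in total.

9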